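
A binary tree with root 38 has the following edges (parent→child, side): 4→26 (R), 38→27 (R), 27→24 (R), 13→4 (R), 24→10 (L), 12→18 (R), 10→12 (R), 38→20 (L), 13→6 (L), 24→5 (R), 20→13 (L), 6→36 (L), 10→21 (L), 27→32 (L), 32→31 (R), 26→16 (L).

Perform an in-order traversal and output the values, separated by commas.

In-order visits the left subtree, then the node, then the right subtree.
At 38: go left to 20.
  At 20: go left to 13.
    At 13: go left to 6.
      At 6: go left to 36.
        36 is a leaf — visit 36.
      Visit 6.
      At 6: no right child.
    Visit 13.
    At 13: go right to 4.
      At 4: no left child.
      Visit 4.
      At 4: go right to 26.
        At 26: go left to 16.
          16 is a leaf — visit 16.
        Visit 26.
        At 26: no right child.
  Visit 20.
  At 20: no right child.
Visit 38.
At 38: go right to 27.
  At 27: go left to 32.
    At 32: no left child.
    Visit 32.
    At 32: go right to 31.
      31 is a leaf — visit 31.
  Visit 27.
  At 27: go right to 24.
    At 24: go left to 10.
      At 10: go left to 21.
        21 is a leaf — visit 21.
      Visit 10.
      At 10: go right to 12.
        At 12: no left child.
        Visit 12.
        At 12: go right to 18.
          18 is a leaf — visit 18.
    Visit 24.
    At 24: go right to 5.
      5 is a leaf — visit 5.

36, 6, 13, 4, 16, 26, 20, 38, 32, 31, 27, 21, 10, 12, 18, 24, 5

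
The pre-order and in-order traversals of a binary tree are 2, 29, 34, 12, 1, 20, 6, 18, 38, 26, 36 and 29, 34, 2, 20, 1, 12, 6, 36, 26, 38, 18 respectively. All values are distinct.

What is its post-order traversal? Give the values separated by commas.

The first element of pre-order is the root; it splits in-order into left and right subtrees.
Root 2: left subtree has 2 nodes {29, 34}, right has 8 {20, 1, 12, 6, 36, 26, 38, 18}.
  Root 29: left subtree has 0 nodes { }, right has 1 {34}.
  Root 12: left subtree has 2 nodes {20, 1}, right has 5 {6, 36, 26, 38, 18}.
    Root 1: left subtree has 1 node {20}, right has 0 { }.
    Root 6: left subtree has 0 nodes { }, right has 4 {36, 26, 38, 18}.
      Root 18: left subtree has 3 nodes {36, 26, 38}, right has 0 { }.
        Root 38: left subtree has 2 nodes {36, 26}, right has 0 { }.
          Root 26: left subtree has 1 node {36}, right has 0 { }.

34, 29, 20, 1, 36, 26, 38, 18, 6, 12, 2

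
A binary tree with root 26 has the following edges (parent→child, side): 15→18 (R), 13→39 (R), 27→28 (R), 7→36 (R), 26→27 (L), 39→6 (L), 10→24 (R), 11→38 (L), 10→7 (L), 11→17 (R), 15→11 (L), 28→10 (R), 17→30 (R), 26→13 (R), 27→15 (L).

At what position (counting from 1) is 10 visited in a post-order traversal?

10

Post-order visits the left subtree, then the right subtree, then the node.
At 26: go left to 27.
  At 27: go left to 15.
    At 15: go left to 11.
      At 11: go left to 38.
        38 is a leaf — visit 38.
      At 11: go right to 17.
        At 17: no left child.
        At 17: go right to 30.
          30 is a leaf — visit 30.
        Visit 17.
      Visit 11.
    At 15: go right to 18.
      18 is a leaf — visit 18.
    Visit 15.
  At 27: go right to 28.
    At 28: no left child.
    At 28: go right to 10.
      At 10: go left to 7.
        At 7: no left child.
        At 7: go right to 36.
          36 is a leaf — visit 36.
        Visit 7.
      At 10: go right to 24.
        24 is a leaf — visit 24.
      Visit 10.
    Visit 28.
  Visit 27.
At 26: go right to 13.
  At 13: no left child.
  At 13: go right to 39.
    At 39: go left to 6.
      6 is a leaf — visit 6.
    At 39: no right child.
    Visit 39.
  Visit 13.
Visit 26.
Full post-order sequence: 38, 30, 17, 11, 18, 15, 36, 7, 24, 10, 28, 27, 6, 39, 13, 26.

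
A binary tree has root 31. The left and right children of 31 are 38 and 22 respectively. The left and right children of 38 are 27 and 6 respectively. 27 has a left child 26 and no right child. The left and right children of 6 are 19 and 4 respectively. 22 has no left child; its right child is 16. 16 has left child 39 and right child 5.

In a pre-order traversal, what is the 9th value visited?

16

Pre-order visits the node, then its left subtree, then its right subtree.
Visit 31.
At 31: go left to 38.
  Visit 38.
  At 38: go left to 27.
    Visit 27.
    At 27: go left to 26.
      26 is a leaf — visit 26.
    At 27: no right child.
  At 38: go right to 6.
    Visit 6.
    At 6: go left to 19.
      19 is a leaf — visit 19.
    At 6: go right to 4.
      4 is a leaf — visit 4.
At 31: go right to 22.
  Visit 22.
  At 22: no left child.
  At 22: go right to 16.
    Visit 16.
    At 16: go left to 39.
      39 is a leaf — visit 39.
    At 16: go right to 5.
      5 is a leaf — visit 5.
Full pre-order sequence: 31, 38, 27, 26, 6, 19, 4, 22, 16, 39, 5.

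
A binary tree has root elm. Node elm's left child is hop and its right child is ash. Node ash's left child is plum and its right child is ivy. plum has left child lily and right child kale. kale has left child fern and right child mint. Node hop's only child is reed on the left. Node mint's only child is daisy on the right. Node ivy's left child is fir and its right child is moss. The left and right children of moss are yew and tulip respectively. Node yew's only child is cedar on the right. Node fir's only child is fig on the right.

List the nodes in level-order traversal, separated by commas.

elm, hop, ash, reed, plum, ivy, lily, kale, fir, moss, fern, mint, fig, yew, tulip, daisy, cedar

Level-order visits nodes level by level from the root, left to right within each level.
Level 0: elm
Level 1: hop, ash
Level 2: reed, plum, ivy
Level 3: lily, kale, fir, moss
Level 4: fern, mint, fig, yew, tulip
Level 5: daisy, cedar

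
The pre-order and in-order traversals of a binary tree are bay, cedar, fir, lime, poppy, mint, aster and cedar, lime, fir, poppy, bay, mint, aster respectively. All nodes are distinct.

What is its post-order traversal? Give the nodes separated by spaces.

lime poppy fir cedar aster mint bay

The first element of pre-order is the root; it splits in-order into left and right subtrees.
Root bay: left subtree has 4 nodes {cedar, lime, fir, poppy}, right has 2 {mint, aster}.
  Root cedar: left subtree has 0 nodes { }, right has 3 {lime, fir, poppy}.
    Root fir: left subtree has 1 node {lime}, right has 1 {poppy}.
  Root mint: left subtree has 0 nodes { }, right has 1 {aster}.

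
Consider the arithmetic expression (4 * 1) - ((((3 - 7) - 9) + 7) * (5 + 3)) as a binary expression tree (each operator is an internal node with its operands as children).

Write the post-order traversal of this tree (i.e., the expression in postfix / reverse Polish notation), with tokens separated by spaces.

Post-order on an expression tree gives postfix notation: for each operator, emit left operand, right operand, then the operator.

4 1 * 3 7 - 9 - 7 + 5 3 + * -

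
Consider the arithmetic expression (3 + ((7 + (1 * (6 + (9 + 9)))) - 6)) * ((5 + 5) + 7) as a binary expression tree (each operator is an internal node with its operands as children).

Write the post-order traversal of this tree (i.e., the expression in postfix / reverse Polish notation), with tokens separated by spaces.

3 7 1 6 9 9 + + * + 6 - + 5 5 + 7 + *

Post-order on an expression tree gives postfix notation: for each operator, emit left operand, right operand, then the operator.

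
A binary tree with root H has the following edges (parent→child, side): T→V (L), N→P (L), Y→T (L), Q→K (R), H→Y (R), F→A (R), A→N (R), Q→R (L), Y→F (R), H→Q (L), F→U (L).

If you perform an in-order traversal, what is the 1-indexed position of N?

In-order visits the left subtree, then the node, then the right subtree.
At H: go left to Q.
  At Q: go left to R.
    R is a leaf — visit R.
  Visit Q.
  At Q: go right to K.
    K is a leaf — visit K.
Visit H.
At H: go right to Y.
  At Y: go left to T.
    At T: go left to V.
      V is a leaf — visit V.
    Visit T.
    At T: no right child.
  Visit Y.
  At Y: go right to F.
    At F: go left to U.
      U is a leaf — visit U.
    Visit F.
    At F: go right to A.
      At A: no left child.
      Visit A.
      At A: go right to N.
        At N: go left to P.
          P is a leaf — visit P.
        Visit N.
        At N: no right child.
Full in-order sequence: R, Q, K, H, V, T, Y, U, F, A, P, N.

12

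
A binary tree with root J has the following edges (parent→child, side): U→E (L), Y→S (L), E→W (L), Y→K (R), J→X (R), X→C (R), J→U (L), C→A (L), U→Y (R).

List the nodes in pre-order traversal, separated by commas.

J, U, E, W, Y, S, K, X, C, A

Pre-order visits the node, then its left subtree, then its right subtree.
Visit J.
At J: go left to U.
  Visit U.
  At U: go left to E.
    Visit E.
    At E: go left to W.
      W is a leaf — visit W.
    At E: no right child.
  At U: go right to Y.
    Visit Y.
    At Y: go left to S.
      S is a leaf — visit S.
    At Y: go right to K.
      K is a leaf — visit K.
At J: go right to X.
  Visit X.
  At X: no left child.
  At X: go right to C.
    Visit C.
    At C: go left to A.
      A is a leaf — visit A.
    At C: no right child.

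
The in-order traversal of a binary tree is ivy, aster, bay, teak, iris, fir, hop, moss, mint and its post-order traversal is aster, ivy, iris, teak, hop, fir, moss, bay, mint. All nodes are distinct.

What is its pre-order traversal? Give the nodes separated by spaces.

The last element of post-order is the root; it splits in-order into left and right subtrees.
Root mint: left subtree has 8 nodes {ivy, aster, bay, teak, iris, fir, hop, moss}, right has 0 { }.
  Root bay: left subtree has 2 nodes {ivy, aster}, right has 5 {teak, iris, fir, hop, moss}.
    Root ivy: left subtree has 0 nodes { }, right has 1 {aster}.
    Root moss: left subtree has 4 nodes {teak, iris, fir, hop}, right has 0 { }.
      Root fir: left subtree has 2 nodes {teak, iris}, right has 1 {hop}.
        Root teak: left subtree has 0 nodes { }, right has 1 {iris}.

mint bay ivy aster moss fir teak iris hop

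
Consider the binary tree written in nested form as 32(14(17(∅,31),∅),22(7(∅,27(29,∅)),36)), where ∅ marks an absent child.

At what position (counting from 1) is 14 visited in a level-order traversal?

Level-order visits nodes level by level from the root, left to right within each level.
Level 0: 32
Level 1: 14, 22
Level 2: 17, 7, 36
Level 3: 31, 27
Level 4: 29
Full level-order sequence: 32, 14, 22, 17, 7, 36, 31, 27, 29.

2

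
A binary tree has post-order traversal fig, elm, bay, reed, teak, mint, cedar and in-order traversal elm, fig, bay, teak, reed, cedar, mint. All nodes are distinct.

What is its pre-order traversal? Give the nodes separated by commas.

The last element of post-order is the root; it splits in-order into left and right subtrees.
Root cedar: left subtree has 5 nodes {elm, fig, bay, teak, reed}, right has 1 {mint}.
  Root teak: left subtree has 3 nodes {elm, fig, bay}, right has 1 {reed}.
    Root bay: left subtree has 2 nodes {elm, fig}, right has 0 { }.
      Root elm: left subtree has 0 nodes { }, right has 1 {fig}.

cedar, teak, bay, elm, fig, reed, mint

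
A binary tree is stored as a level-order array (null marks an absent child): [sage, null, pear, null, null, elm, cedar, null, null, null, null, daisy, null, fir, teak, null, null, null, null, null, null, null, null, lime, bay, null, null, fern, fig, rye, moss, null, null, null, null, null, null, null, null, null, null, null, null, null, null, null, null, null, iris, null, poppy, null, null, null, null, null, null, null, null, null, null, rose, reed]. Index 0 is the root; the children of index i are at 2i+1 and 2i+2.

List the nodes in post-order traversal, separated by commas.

iris, lime, poppy, bay, daisy, elm, fern, fig, fir, rye, rose, reed, moss, teak, cedar, pear, sage

Post-order visits the left subtree, then the right subtree, then the node.
At sage: no left child.
At sage: go right to pear.
  At pear: go left to elm.
    At elm: go left to daisy.
      At daisy: go left to lime.
        At lime: no left child.
        At lime: go right to iris.
          iris is a leaf — visit iris.
        Visit lime.
      At daisy: go right to bay.
        At bay: no left child.
        At bay: go right to poppy.
          poppy is a leaf — visit poppy.
        Visit bay.
      Visit daisy.
    At elm: no right child.
    Visit elm.
  At pear: go right to cedar.
    At cedar: go left to fir.
      At fir: go left to fern.
        fern is a leaf — visit fern.
      At fir: go right to fig.
        fig is a leaf — visit fig.
      Visit fir.
    At cedar: go right to teak.
      At teak: go left to rye.
        rye is a leaf — visit rye.
      At teak: go right to moss.
        At moss: go left to rose.
          rose is a leaf — visit rose.
        At moss: go right to reed.
          reed is a leaf — visit reed.
        Visit moss.
      Visit teak.
    Visit cedar.
  Visit pear.
Visit sage.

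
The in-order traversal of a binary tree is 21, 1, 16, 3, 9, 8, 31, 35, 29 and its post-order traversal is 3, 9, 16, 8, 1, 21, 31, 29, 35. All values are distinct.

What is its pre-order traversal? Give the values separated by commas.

35, 31, 21, 1, 8, 16, 9, 3, 29

The last element of post-order is the root; it splits in-order into left and right subtrees.
Root 35: left subtree has 7 nodes {21, 1, 16, 3, 9, 8, 31}, right has 1 {29}.
  Root 31: left subtree has 6 nodes {21, 1, 16, 3, 9, 8}, right has 0 { }.
    Root 21: left subtree has 0 nodes { }, right has 5 {1, 16, 3, 9, 8}.
      Root 1: left subtree has 0 nodes { }, right has 4 {16, 3, 9, 8}.
        Root 8: left subtree has 3 nodes {16, 3, 9}, right has 0 { }.
          Root 16: left subtree has 0 nodes { }, right has 2 {3, 9}.
            Root 9: left subtree has 1 node {3}, right has 0 { }.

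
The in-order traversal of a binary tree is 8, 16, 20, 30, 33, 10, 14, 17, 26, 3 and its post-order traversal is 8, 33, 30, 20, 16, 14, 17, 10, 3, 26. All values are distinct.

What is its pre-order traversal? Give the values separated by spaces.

26 10 16 8 20 30 33 17 14 3

The last element of post-order is the root; it splits in-order into left and right subtrees.
Root 26: left subtree has 8 nodes {8, 16, 20, 30, 33, 10, 14, 17}, right has 1 {3}.
  Root 10: left subtree has 5 nodes {8, 16, 20, 30, 33}, right has 2 {14, 17}.
    Root 16: left subtree has 1 node {8}, right has 3 {20, 30, 33}.
      Root 20: left subtree has 0 nodes { }, right has 2 {30, 33}.
        Root 30: left subtree has 0 nodes { }, right has 1 {33}.
    Root 17: left subtree has 1 node {14}, right has 0 { }.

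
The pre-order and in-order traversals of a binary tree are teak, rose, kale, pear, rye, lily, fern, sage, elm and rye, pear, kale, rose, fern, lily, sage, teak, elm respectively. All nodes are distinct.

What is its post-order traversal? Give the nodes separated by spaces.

rye pear kale fern sage lily rose elm teak

The first element of pre-order is the root; it splits in-order into left and right subtrees.
Root teak: left subtree has 7 nodes {rye, pear, kale, rose, fern, lily, sage}, right has 1 {elm}.
  Root rose: left subtree has 3 nodes {rye, pear, kale}, right has 3 {fern, lily, sage}.
    Root kale: left subtree has 2 nodes {rye, pear}, right has 0 { }.
      Root pear: left subtree has 1 node {rye}, right has 0 { }.
    Root lily: left subtree has 1 node {fern}, right has 1 {sage}.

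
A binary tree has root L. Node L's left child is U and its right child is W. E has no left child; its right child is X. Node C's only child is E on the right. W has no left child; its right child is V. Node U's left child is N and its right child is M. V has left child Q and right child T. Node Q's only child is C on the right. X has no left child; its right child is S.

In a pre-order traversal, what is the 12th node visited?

T

Pre-order visits the node, then its left subtree, then its right subtree.
Visit L.
At L: go left to U.
  Visit U.
  At U: go left to N.
    N is a leaf — visit N.
  At U: go right to M.
    M is a leaf — visit M.
At L: go right to W.
  Visit W.
  At W: no left child.
  At W: go right to V.
    Visit V.
    At V: go left to Q.
      Visit Q.
      At Q: no left child.
      At Q: go right to C.
        Visit C.
        At C: no left child.
        At C: go right to E.
          Visit E.
          At E: no left child.
          At E: go right to X.
            Visit X.
            At X: no left child.
            At X: go right to S.
              S is a leaf — visit S.
    At V: go right to T.
      T is a leaf — visit T.
Full pre-order sequence: L, U, N, M, W, V, Q, C, E, X, S, T.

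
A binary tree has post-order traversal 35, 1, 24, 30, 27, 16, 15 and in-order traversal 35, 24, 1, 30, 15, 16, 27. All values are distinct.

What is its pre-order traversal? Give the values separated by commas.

15, 30, 24, 35, 1, 16, 27

The last element of post-order is the root; it splits in-order into left and right subtrees.
Root 15: left subtree has 4 nodes {35, 24, 1, 30}, right has 2 {16, 27}.
  Root 30: left subtree has 3 nodes {35, 24, 1}, right has 0 { }.
    Root 24: left subtree has 1 node {35}, right has 1 {1}.
  Root 16: left subtree has 0 nodes { }, right has 1 {27}.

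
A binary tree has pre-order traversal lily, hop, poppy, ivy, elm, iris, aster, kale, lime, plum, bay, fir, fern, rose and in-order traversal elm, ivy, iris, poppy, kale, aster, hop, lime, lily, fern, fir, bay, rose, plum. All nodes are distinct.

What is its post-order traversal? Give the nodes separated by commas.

elm, iris, ivy, kale, aster, poppy, lime, hop, fern, fir, rose, bay, plum, lily

The first element of pre-order is the root; it splits in-order into left and right subtrees.
Root lily: left subtree has 8 nodes {elm, ivy, iris, poppy, kale, aster, hop, lime}, right has 5 {fern, fir, bay, rose, plum}.
  Root hop: left subtree has 6 nodes {elm, ivy, iris, poppy, kale, aster}, right has 1 {lime}.
    Root poppy: left subtree has 3 nodes {elm, ivy, iris}, right has 2 {kale, aster}.
      Root ivy: left subtree has 1 node {elm}, right has 1 {iris}.
      Root aster: left subtree has 1 node {kale}, right has 0 { }.
  Root plum: left subtree has 4 nodes {fern, fir, bay, rose}, right has 0 { }.
    Root bay: left subtree has 2 nodes {fern, fir}, right has 1 {rose}.
      Root fir: left subtree has 1 node {fern}, right has 0 { }.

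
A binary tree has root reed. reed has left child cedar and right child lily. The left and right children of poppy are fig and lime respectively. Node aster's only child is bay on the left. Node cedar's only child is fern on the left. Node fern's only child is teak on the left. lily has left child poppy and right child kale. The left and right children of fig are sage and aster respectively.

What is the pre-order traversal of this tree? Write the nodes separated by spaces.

Pre-order visits the node, then its left subtree, then its right subtree.
Visit reed.
At reed: go left to cedar.
  Visit cedar.
  At cedar: go left to fern.
    Visit fern.
    At fern: go left to teak.
      teak is a leaf — visit teak.
    At fern: no right child.
  At cedar: no right child.
At reed: go right to lily.
  Visit lily.
  At lily: go left to poppy.
    Visit poppy.
    At poppy: go left to fig.
      Visit fig.
      At fig: go left to sage.
        sage is a leaf — visit sage.
      At fig: go right to aster.
        Visit aster.
        At aster: go left to bay.
          bay is a leaf — visit bay.
        At aster: no right child.
    At poppy: go right to lime.
      lime is a leaf — visit lime.
  At lily: go right to kale.
    kale is a leaf — visit kale.

reed cedar fern teak lily poppy fig sage aster bay lime kale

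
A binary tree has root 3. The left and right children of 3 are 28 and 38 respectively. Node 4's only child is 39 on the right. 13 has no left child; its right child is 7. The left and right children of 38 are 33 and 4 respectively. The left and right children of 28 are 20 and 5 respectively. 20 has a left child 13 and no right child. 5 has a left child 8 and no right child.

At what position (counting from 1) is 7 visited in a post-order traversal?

Post-order visits the left subtree, then the right subtree, then the node.
At 3: go left to 28.
  At 28: go left to 20.
    At 20: go left to 13.
      At 13: no left child.
      At 13: go right to 7.
        7 is a leaf — visit 7.
      Visit 13.
    At 20: no right child.
    Visit 20.
  At 28: go right to 5.
    At 5: go left to 8.
      8 is a leaf — visit 8.
    At 5: no right child.
    Visit 5.
  Visit 28.
At 3: go right to 38.
  At 38: go left to 33.
    33 is a leaf — visit 33.
  At 38: go right to 4.
    At 4: no left child.
    At 4: go right to 39.
      39 is a leaf — visit 39.
    Visit 4.
  Visit 38.
Visit 3.
Full post-order sequence: 7, 13, 20, 8, 5, 28, 33, 39, 4, 38, 3.

1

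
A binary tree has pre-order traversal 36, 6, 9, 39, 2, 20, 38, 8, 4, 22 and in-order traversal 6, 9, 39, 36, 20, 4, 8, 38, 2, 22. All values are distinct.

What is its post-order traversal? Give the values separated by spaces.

39 9 6 4 8 38 20 22 2 36

The first element of pre-order is the root; it splits in-order into left and right subtrees.
Root 36: left subtree has 3 nodes {6, 9, 39}, right has 6 {20, 4, 8, 38, 2, 22}.
  Root 6: left subtree has 0 nodes { }, right has 2 {9, 39}.
    Root 9: left subtree has 0 nodes { }, right has 1 {39}.
  Root 2: left subtree has 4 nodes {20, 4, 8, 38}, right has 1 {22}.
    Root 20: left subtree has 0 nodes { }, right has 3 {4, 8, 38}.
      Root 38: left subtree has 2 nodes {4, 8}, right has 0 { }.
        Root 8: left subtree has 1 node {4}, right has 0 { }.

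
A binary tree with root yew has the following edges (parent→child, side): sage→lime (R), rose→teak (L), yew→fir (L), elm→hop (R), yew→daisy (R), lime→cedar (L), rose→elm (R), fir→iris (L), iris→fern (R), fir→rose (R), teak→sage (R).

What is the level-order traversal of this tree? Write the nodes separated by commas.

Level-order visits nodes level by level from the root, left to right within each level.
Level 0: yew
Level 1: fir, daisy
Level 2: iris, rose
Level 3: fern, teak, elm
Level 4: sage, hop
Level 5: lime
Level 6: cedar

yew, fir, daisy, iris, rose, fern, teak, elm, sage, hop, lime, cedar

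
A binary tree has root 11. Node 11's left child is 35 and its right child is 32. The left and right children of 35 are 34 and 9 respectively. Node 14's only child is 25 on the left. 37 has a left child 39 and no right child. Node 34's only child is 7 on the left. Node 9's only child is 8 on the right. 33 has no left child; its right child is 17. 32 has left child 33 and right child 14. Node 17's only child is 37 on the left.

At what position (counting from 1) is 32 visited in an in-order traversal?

In-order visits the left subtree, then the node, then the right subtree.
At 11: go left to 35.
  At 35: go left to 34.
    At 34: go left to 7.
      7 is a leaf — visit 7.
    Visit 34.
    At 34: no right child.
  Visit 35.
  At 35: go right to 9.
    At 9: no left child.
    Visit 9.
    At 9: go right to 8.
      8 is a leaf — visit 8.
Visit 11.
At 11: go right to 32.
  At 32: go left to 33.
    At 33: no left child.
    Visit 33.
    At 33: go right to 17.
      At 17: go left to 37.
        At 37: go left to 39.
          39 is a leaf — visit 39.
        Visit 37.
        At 37: no right child.
      Visit 17.
      At 17: no right child.
  Visit 32.
  At 32: go right to 14.
    At 14: go left to 25.
      25 is a leaf — visit 25.
    Visit 14.
    At 14: no right child.
Full in-order sequence: 7, 34, 35, 9, 8, 11, 33, 39, 37, 17, 32, 25, 14.

11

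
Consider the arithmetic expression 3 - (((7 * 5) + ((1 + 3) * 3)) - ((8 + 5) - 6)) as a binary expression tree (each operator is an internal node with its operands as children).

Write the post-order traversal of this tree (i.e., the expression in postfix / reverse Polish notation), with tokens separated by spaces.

3 7 5 * 1 3 + 3 * + 8 5 + 6 - - -

Post-order on an expression tree gives postfix notation: for each operator, emit left operand, right operand, then the operator.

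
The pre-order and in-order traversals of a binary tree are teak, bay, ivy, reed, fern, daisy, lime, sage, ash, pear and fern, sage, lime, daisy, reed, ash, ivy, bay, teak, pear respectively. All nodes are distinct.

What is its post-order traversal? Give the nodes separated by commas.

sage, lime, daisy, fern, ash, reed, ivy, bay, pear, teak

The first element of pre-order is the root; it splits in-order into left and right subtrees.
Root teak: left subtree has 8 nodes {fern, sage, lime, daisy, reed, ash, ivy, bay}, right has 1 {pear}.
  Root bay: left subtree has 7 nodes {fern, sage, lime, daisy, reed, ash, ivy}, right has 0 { }.
    Root ivy: left subtree has 6 nodes {fern, sage, lime, daisy, reed, ash}, right has 0 { }.
      Root reed: left subtree has 4 nodes {fern, sage, lime, daisy}, right has 1 {ash}.
        Root fern: left subtree has 0 nodes { }, right has 3 {sage, lime, daisy}.
          Root daisy: left subtree has 2 nodes {sage, lime}, right has 0 { }.
            Root lime: left subtree has 1 node {sage}, right has 0 { }.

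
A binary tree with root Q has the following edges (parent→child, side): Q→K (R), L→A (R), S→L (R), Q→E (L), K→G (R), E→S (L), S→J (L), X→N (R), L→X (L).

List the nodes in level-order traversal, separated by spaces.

Q E K S G J L X A N

Level-order visits nodes level by level from the root, left to right within each level.
Level 0: Q
Level 1: E, K
Level 2: S, G
Level 3: J, L
Level 4: X, A
Level 5: N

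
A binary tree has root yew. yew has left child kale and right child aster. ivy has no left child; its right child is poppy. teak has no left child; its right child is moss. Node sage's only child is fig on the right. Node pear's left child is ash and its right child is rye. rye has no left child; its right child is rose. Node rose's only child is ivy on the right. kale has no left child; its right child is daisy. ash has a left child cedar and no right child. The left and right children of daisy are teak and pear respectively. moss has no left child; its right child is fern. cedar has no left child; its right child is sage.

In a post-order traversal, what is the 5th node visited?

sage

Post-order visits the left subtree, then the right subtree, then the node.
At yew: go left to kale.
  At kale: no left child.
  At kale: go right to daisy.
    At daisy: go left to teak.
      At teak: no left child.
      At teak: go right to moss.
        At moss: no left child.
        At moss: go right to fern.
          fern is a leaf — visit fern.
        Visit moss.
      Visit teak.
    At daisy: go right to pear.
      At pear: go left to ash.
        At ash: go left to cedar.
          At cedar: no left child.
          At cedar: go right to sage.
            At sage: no left child.
            At sage: go right to fig.
              fig is a leaf — visit fig.
            Visit sage.
          Visit cedar.
        At ash: no right child.
        Visit ash.
      At pear: go right to rye.
        At rye: no left child.
        At rye: go right to rose.
          At rose: no left child.
          At rose: go right to ivy.
            At ivy: no left child.
            At ivy: go right to poppy.
              poppy is a leaf — visit poppy.
            Visit ivy.
          Visit rose.
        Visit rye.
      Visit pear.
    Visit daisy.
  Visit kale.
At yew: go right to aster.
  aster is a leaf — visit aster.
Visit yew.
Full post-order sequence: fern, moss, teak, fig, sage, cedar, ash, poppy, ivy, rose, rye, pear, daisy, kale, aster, yew.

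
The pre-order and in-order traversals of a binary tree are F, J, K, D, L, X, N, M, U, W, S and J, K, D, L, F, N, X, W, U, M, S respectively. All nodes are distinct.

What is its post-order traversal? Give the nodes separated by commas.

L, D, K, J, N, W, U, S, M, X, F

The first element of pre-order is the root; it splits in-order into left and right subtrees.
Root F: left subtree has 4 nodes {J, K, D, L}, right has 6 {N, X, W, U, M, S}.
  Root J: left subtree has 0 nodes { }, right has 3 {K, D, L}.
    Root K: left subtree has 0 nodes { }, right has 2 {D, L}.
      Root D: left subtree has 0 nodes { }, right has 1 {L}.
  Root X: left subtree has 1 node {N}, right has 4 {W, U, M, S}.
    Root M: left subtree has 2 nodes {W, U}, right has 1 {S}.
      Root U: left subtree has 1 node {W}, right has 0 { }.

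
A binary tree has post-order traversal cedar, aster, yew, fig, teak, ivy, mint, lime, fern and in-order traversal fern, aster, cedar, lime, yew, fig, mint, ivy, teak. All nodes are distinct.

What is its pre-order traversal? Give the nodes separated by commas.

The last element of post-order is the root; it splits in-order into left and right subtrees.
Root fern: left subtree has 0 nodes { }, right has 8 {aster, cedar, lime, yew, fig, mint, ivy, teak}.
  Root lime: left subtree has 2 nodes {aster, cedar}, right has 5 {yew, fig, mint, ivy, teak}.
    Root aster: left subtree has 0 nodes { }, right has 1 {cedar}.
    Root mint: left subtree has 2 nodes {yew, fig}, right has 2 {ivy, teak}.
      Root fig: left subtree has 1 node {yew}, right has 0 { }.
      Root ivy: left subtree has 0 nodes { }, right has 1 {teak}.

fern, lime, aster, cedar, mint, fig, yew, ivy, teak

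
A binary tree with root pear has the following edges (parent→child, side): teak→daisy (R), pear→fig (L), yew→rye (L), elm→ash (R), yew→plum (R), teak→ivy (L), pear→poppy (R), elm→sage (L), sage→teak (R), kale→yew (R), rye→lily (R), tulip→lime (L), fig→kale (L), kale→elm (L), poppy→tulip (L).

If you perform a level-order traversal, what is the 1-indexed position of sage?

9

Level-order visits nodes level by level from the root, left to right within each level.
Level 0: pear
Level 1: fig, poppy
Level 2: kale, tulip
Level 3: elm, yew, lime
Level 4: sage, ash, rye, plum
Level 5: teak, lily
Level 6: ivy, daisy
Full level-order sequence: pear, fig, poppy, kale, tulip, elm, yew, lime, sage, ash, rye, plum, teak, lily, ivy, daisy.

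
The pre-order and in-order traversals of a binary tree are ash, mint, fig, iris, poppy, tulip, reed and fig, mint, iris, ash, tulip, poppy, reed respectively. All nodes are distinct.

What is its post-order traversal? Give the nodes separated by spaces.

fig iris mint tulip reed poppy ash

The first element of pre-order is the root; it splits in-order into left and right subtrees.
Root ash: left subtree has 3 nodes {fig, mint, iris}, right has 3 {tulip, poppy, reed}.
  Root mint: left subtree has 1 node {fig}, right has 1 {iris}.
  Root poppy: left subtree has 1 node {tulip}, right has 1 {reed}.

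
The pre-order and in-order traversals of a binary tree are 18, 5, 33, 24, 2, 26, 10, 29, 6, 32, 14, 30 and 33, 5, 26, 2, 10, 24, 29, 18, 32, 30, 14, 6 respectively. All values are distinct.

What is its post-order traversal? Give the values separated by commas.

33, 26, 10, 2, 29, 24, 5, 30, 14, 32, 6, 18

The first element of pre-order is the root; it splits in-order into left and right subtrees.
Root 18: left subtree has 7 nodes {33, 5, 26, 2, 10, 24, 29}, right has 4 {32, 30, 14, 6}.
  Root 5: left subtree has 1 node {33}, right has 5 {26, 2, 10, 24, 29}.
    Root 24: left subtree has 3 nodes {26, 2, 10}, right has 1 {29}.
      Root 2: left subtree has 1 node {26}, right has 1 {10}.
  Root 6: left subtree has 3 nodes {32, 30, 14}, right has 0 { }.
    Root 32: left subtree has 0 nodes { }, right has 2 {30, 14}.
      Root 14: left subtree has 1 node {30}, right has 0 { }.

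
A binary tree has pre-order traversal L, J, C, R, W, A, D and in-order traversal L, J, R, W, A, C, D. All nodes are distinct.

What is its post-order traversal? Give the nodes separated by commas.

The first element of pre-order is the root; it splits in-order into left and right subtrees.
Root L: left subtree has 0 nodes { }, right has 6 {J, R, W, A, C, D}.
  Root J: left subtree has 0 nodes { }, right has 5 {R, W, A, C, D}.
    Root C: left subtree has 3 nodes {R, W, A}, right has 1 {D}.
      Root R: left subtree has 0 nodes { }, right has 2 {W, A}.
        Root W: left subtree has 0 nodes { }, right has 1 {A}.

A, W, R, D, C, J, L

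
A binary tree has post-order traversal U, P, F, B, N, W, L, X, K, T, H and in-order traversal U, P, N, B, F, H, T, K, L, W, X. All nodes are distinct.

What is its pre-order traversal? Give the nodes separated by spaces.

The last element of post-order is the root; it splits in-order into left and right subtrees.
Root H: left subtree has 5 nodes {U, P, N, B, F}, right has 5 {T, K, L, W, X}.
  Root N: left subtree has 2 nodes {U, P}, right has 2 {B, F}.
    Root P: left subtree has 1 node {U}, right has 0 { }.
    Root B: left subtree has 0 nodes { }, right has 1 {F}.
  Root T: left subtree has 0 nodes { }, right has 4 {K, L, W, X}.
    Root K: left subtree has 0 nodes { }, right has 3 {L, W, X}.
      Root X: left subtree has 2 nodes {L, W}, right has 0 { }.
        Root L: left subtree has 0 nodes { }, right has 1 {W}.

H N P U B F T K X L W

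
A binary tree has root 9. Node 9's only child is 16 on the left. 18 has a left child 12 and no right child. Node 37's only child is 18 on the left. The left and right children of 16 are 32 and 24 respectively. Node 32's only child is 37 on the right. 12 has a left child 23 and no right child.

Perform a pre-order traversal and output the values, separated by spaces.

9 16 32 37 18 12 23 24

Pre-order visits the node, then its left subtree, then its right subtree.
Visit 9.
At 9: go left to 16.
  Visit 16.
  At 16: go left to 32.
    Visit 32.
    At 32: no left child.
    At 32: go right to 37.
      Visit 37.
      At 37: go left to 18.
        Visit 18.
        At 18: go left to 12.
          Visit 12.
          At 12: go left to 23.
            23 is a leaf — visit 23.
          At 12: no right child.
        At 18: no right child.
      At 37: no right child.
  At 16: go right to 24.
    24 is a leaf — visit 24.
At 9: no right child.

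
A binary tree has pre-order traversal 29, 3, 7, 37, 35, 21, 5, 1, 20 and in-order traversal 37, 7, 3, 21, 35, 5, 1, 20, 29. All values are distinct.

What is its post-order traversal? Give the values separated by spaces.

37 7 21 20 1 5 35 3 29

The first element of pre-order is the root; it splits in-order into left and right subtrees.
Root 29: left subtree has 8 nodes {37, 7, 3, 21, 35, 5, 1, 20}, right has 0 { }.
  Root 3: left subtree has 2 nodes {37, 7}, right has 5 {21, 35, 5, 1, 20}.
    Root 7: left subtree has 1 node {37}, right has 0 { }.
    Root 35: left subtree has 1 node {21}, right has 3 {5, 1, 20}.
      Root 5: left subtree has 0 nodes { }, right has 2 {1, 20}.
        Root 1: left subtree has 0 nodes { }, right has 1 {20}.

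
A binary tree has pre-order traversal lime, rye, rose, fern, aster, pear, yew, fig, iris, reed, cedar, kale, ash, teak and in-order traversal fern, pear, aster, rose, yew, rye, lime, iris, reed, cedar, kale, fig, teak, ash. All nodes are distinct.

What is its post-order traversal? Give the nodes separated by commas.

The first element of pre-order is the root; it splits in-order into left and right subtrees.
Root lime: left subtree has 6 nodes {fern, pear, aster, rose, yew, rye}, right has 7 {iris, reed, cedar, kale, fig, teak, ash}.
  Root rye: left subtree has 5 nodes {fern, pear, aster, rose, yew}, right has 0 { }.
    Root rose: left subtree has 3 nodes {fern, pear, aster}, right has 1 {yew}.
      Root fern: left subtree has 0 nodes { }, right has 2 {pear, aster}.
        Root aster: left subtree has 1 node {pear}, right has 0 { }.
  Root fig: left subtree has 4 nodes {iris, reed, cedar, kale}, right has 2 {teak, ash}.
    Root iris: left subtree has 0 nodes { }, right has 3 {reed, cedar, kale}.
      Root reed: left subtree has 0 nodes { }, right has 2 {cedar, kale}.
        Root cedar: left subtree has 0 nodes { }, right has 1 {kale}.
    Root ash: left subtree has 1 node {teak}, right has 0 { }.

pear, aster, fern, yew, rose, rye, kale, cedar, reed, iris, teak, ash, fig, lime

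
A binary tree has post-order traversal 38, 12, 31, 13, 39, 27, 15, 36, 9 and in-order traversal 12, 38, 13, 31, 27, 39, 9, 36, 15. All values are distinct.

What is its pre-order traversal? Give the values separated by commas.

9, 27, 13, 12, 38, 31, 39, 36, 15

The last element of post-order is the root; it splits in-order into left and right subtrees.
Root 9: left subtree has 6 nodes {12, 38, 13, 31, 27, 39}, right has 2 {36, 15}.
  Root 27: left subtree has 4 nodes {12, 38, 13, 31}, right has 1 {39}.
    Root 13: left subtree has 2 nodes {12, 38}, right has 1 {31}.
      Root 12: left subtree has 0 nodes { }, right has 1 {38}.
  Root 36: left subtree has 0 nodes { }, right has 1 {15}.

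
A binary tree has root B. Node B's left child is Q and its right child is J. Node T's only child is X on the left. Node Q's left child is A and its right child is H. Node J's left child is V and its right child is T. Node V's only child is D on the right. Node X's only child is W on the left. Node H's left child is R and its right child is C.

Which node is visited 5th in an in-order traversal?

In-order visits the left subtree, then the node, then the right subtree.
At B: go left to Q.
  At Q: go left to A.
    A is a leaf — visit A.
  Visit Q.
  At Q: go right to H.
    At H: go left to R.
      R is a leaf — visit R.
    Visit H.
    At H: go right to C.
      C is a leaf — visit C.
Visit B.
At B: go right to J.
  At J: go left to V.
    At V: no left child.
    Visit V.
    At V: go right to D.
      D is a leaf — visit D.
  Visit J.
  At J: go right to T.
    At T: go left to X.
      At X: go left to W.
        W is a leaf — visit W.
      Visit X.
      At X: no right child.
    Visit T.
    At T: no right child.
Full in-order sequence: A, Q, R, H, C, B, V, D, J, W, X, T.

C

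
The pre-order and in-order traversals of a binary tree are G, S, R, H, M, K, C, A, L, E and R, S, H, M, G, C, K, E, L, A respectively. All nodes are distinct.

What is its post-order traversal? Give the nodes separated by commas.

R, M, H, S, C, E, L, A, K, G

The first element of pre-order is the root; it splits in-order into left and right subtrees.
Root G: left subtree has 4 nodes {R, S, H, M}, right has 5 {C, K, E, L, A}.
  Root S: left subtree has 1 node {R}, right has 2 {H, M}.
    Root H: left subtree has 0 nodes { }, right has 1 {M}.
  Root K: left subtree has 1 node {C}, right has 3 {E, L, A}.
    Root A: left subtree has 2 nodes {E, L}, right has 0 { }.
      Root L: left subtree has 1 node {E}, right has 0 { }.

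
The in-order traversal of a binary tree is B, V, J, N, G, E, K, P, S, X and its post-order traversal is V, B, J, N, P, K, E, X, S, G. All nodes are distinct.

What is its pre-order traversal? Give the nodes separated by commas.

The last element of post-order is the root; it splits in-order into left and right subtrees.
Root G: left subtree has 4 nodes {B, V, J, N}, right has 5 {E, K, P, S, X}.
  Root N: left subtree has 3 nodes {B, V, J}, right has 0 { }.
    Root J: left subtree has 2 nodes {B, V}, right has 0 { }.
      Root B: left subtree has 0 nodes { }, right has 1 {V}.
  Root S: left subtree has 3 nodes {E, K, P}, right has 1 {X}.
    Root E: left subtree has 0 nodes { }, right has 2 {K, P}.
      Root K: left subtree has 0 nodes { }, right has 1 {P}.

G, N, J, B, V, S, E, K, P, X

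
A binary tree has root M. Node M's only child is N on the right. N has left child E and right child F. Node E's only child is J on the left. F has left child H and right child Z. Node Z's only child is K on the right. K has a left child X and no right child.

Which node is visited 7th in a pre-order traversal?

Z

Pre-order visits the node, then its left subtree, then its right subtree.
Visit M.
At M: no left child.
At M: go right to N.
  Visit N.
  At N: go left to E.
    Visit E.
    At E: go left to J.
      J is a leaf — visit J.
    At E: no right child.
  At N: go right to F.
    Visit F.
    At F: go left to H.
      H is a leaf — visit H.
    At F: go right to Z.
      Visit Z.
      At Z: no left child.
      At Z: go right to K.
        Visit K.
        At K: go left to X.
          X is a leaf — visit X.
        At K: no right child.
Full pre-order sequence: M, N, E, J, F, H, Z, K, X.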